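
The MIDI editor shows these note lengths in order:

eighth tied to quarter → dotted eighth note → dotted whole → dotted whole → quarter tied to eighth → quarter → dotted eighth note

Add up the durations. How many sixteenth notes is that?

70

Express everything in sixteenth notes: eighth tied to quarter (eighth + quarter) = 6; dotted eighth note = 3; dotted whole = 24; dotted whole = 24; quarter tied to eighth (quarter + eighth) = 6; quarter = 4; dotted eighth note = 3.
Sum: 6 + 3 + 24 + 24 + 6 + 4 + 3 = 70 sixteenth notes.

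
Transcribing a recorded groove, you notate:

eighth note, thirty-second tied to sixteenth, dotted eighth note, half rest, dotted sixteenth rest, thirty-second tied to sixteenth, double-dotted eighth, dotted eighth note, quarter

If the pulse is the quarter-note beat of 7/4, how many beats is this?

One quarter-note beat = 8 thirty-second notes.
Working in thirty-second notes: eighth note = 4; thirty-second tied to sixteenth (thirty-second + sixteenth) = 3; dotted eighth note = 6; half rest = 16; dotted sixteenth rest = 3; thirty-second tied to sixteenth (thirty-second + sixteenth) = 3; double-dotted eighth = 7; dotted eighth note = 6; quarter = 8.
Total: 4 + 3 + 6 + 16 + 3 + 3 + 7 + 6 + 8 = 56.
56 ÷ 8 = 7 beats.

7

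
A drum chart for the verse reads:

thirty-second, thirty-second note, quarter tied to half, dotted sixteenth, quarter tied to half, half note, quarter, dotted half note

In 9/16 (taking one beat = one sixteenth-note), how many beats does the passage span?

50.5

One sixteenth-note beat = 2 thirty-second notes.
Express everything in thirty-second notes: thirty-second = 1; thirty-second note = 1; quarter tied to half (quarter + half) = 24; dotted sixteenth = 3; quarter tied to half (quarter + half) = 24; half note = 16; quarter = 8; dotted half note = 24.
Altogether 1 + 1 + 24 + 3 + 24 + 16 + 8 + 24 = 101.
101 ÷ 2 = 50.5 beats.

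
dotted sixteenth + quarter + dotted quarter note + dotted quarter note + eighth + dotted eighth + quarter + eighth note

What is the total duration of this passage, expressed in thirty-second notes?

57

Express everything in thirty-second notes: dotted sixteenth = 3; quarter = 8; dotted quarter note = 12; dotted quarter note = 12; eighth = 4; dotted eighth = 6; quarter = 8; eighth note = 4.
Sum: 3 + 8 + 12 + 12 + 4 + 6 + 8 + 4 = 57 thirty-second notes.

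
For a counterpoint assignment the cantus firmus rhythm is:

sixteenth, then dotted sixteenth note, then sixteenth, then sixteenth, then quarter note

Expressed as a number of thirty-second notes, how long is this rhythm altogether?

Each duration in thirty-second notes: sixteenth = 2; dotted sixteenth note = 3; sixteenth = 2; sixteenth = 2; quarter note = 8.
Sum: 2 + 3 + 2 + 2 + 8 = 17 thirty-second notes.

17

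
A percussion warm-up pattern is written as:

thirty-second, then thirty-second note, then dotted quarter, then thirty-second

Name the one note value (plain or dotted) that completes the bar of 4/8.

thirty-second note

The bar of 4/8 = 16 thirty-second notes.
Each duration in thirty-second notes: thirty-second = 1; thirty-second note = 1; dotted quarter = 12; thirty-second = 1.
Sum: 1 + 1 + 12 + 1 = 15.
Remaining: 16 − 15 = 1 thirty-second note, which is a thirty-second note.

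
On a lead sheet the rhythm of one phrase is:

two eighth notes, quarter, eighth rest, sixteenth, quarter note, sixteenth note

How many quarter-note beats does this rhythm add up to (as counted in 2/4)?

4

One quarter-note beat = 4 sixteenth notes.
Working in sixteenth notes: eighth note = 2; eighth note = 2; quarter = 4; eighth rest = 2; sixteenth = 1; quarter note = 4; sixteenth note = 1.
Altogether 2 + 2 + 4 + 2 + 1 + 4 + 1 = 16.
16 ÷ 4 = 4 beats.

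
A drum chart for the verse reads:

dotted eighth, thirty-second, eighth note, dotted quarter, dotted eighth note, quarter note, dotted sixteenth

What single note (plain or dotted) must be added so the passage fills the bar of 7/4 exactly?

half note

The bar of 7/4 = 56 thirty-second notes.
Express everything in thirty-second notes: dotted eighth = 6; thirty-second = 1; eighth note = 4; dotted quarter = 12; dotted eighth note = 6; quarter note = 8; dotted sixteenth = 3.
Altogether 6 + 1 + 4 + 12 + 6 + 8 + 3 = 40.
Remaining: 56 − 40 = 16 thirty-second notes, which is a half note.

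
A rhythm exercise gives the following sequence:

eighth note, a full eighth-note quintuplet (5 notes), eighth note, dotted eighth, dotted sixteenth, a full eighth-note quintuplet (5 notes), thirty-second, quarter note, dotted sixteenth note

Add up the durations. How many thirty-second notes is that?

61

In thirty-second notes: eighth note = 4; a full eighth-note quintuplet (5 notes) (five quintuplet eighths span one half) = 16; eighth note = 4; dotted eighth = 6; dotted sixteenth = 3; a full eighth-note quintuplet (5 notes) (five quintuplet eighths span one half) = 16; thirty-second = 1; quarter note = 8; dotted sixteenth note = 3.
Total: 4 + 16 + 4 + 6 + 3 + 16 + 1 + 8 + 3 = 61 thirty-second notes.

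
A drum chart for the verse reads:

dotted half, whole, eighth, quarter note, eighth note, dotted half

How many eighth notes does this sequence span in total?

Each duration in eighth notes: dotted half = 6; whole = 8; eighth = 1; quarter note = 2; eighth note = 1; dotted half = 6.
Altogether 6 + 8 + 1 + 2 + 1 + 6 = 24 eighth notes.

24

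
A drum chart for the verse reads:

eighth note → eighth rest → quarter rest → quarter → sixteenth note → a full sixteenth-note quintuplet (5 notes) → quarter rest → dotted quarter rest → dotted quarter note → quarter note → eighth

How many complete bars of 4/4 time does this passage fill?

2

One bar of 4/4 = 16 sixteenth notes.
Convert each value to sixteenth notes: eighth note = 2; eighth rest = 2; quarter rest = 4; quarter = 4; sixteenth note = 1; a full sixteenth-note quintuplet (5 notes) (five quintuplet sixteenths span one quarter) = 4; quarter rest = 4; dotted quarter rest = 6; dotted quarter note = 6; quarter note = 4; eighth = 2.
Altogether 2 + 2 + 4 + 4 + 1 + 4 + 4 + 6 + 6 + 4 + 2 = 39.
39 ÷ 16 = 2 complete bars with 7 left over.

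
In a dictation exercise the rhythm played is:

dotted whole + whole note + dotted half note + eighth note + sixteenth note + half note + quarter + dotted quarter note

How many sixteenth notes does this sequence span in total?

73

Express everything in sixteenth notes: dotted whole = 24; whole note = 16; dotted half note = 12; eighth note = 2; sixteenth note = 1; half note = 8; quarter = 4; dotted quarter note = 6.
Sum: 24 + 16 + 12 + 2 + 1 + 8 + 4 + 6 = 73 sixteenth notes.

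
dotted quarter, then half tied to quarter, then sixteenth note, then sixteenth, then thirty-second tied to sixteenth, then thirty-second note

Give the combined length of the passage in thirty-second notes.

44

Each duration in thirty-second notes: dotted quarter = 12; half tied to quarter (half + quarter) = 24; sixteenth note = 2; sixteenth = 2; thirty-second tied to sixteenth (thirty-second + sixteenth) = 3; thirty-second note = 1.
Altogether 12 + 24 + 2 + 2 + 3 + 1 = 44 thirty-second notes.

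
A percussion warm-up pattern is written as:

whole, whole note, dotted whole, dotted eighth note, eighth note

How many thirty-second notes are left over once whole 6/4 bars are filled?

One bar of 6/4 = 24 sixteenth notes.
In sixteenth notes: whole = 16; whole note = 16; dotted whole = 24; dotted eighth note = 3; eighth note = 2.
Adding: 16 + 16 + 24 + 3 + 2 = 61.
61 ÷ 24 = 2 complete bars with 13 sixteenth notes remaining = 26 thirty-second notes.

26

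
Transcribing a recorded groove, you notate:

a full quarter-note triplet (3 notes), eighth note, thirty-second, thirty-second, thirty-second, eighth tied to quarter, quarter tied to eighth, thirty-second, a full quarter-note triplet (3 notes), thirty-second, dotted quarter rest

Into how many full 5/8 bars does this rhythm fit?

One bar of 5/8 = 20 thirty-second notes.
Each duration in thirty-second notes: a full quarter-note triplet (3 notes) (three triplet quarters span one half) = 16; eighth note = 4; thirty-second = 1; thirty-second = 1; thirty-second = 1; eighth tied to quarter (eighth + quarter) = 12; quarter tied to eighth (quarter + eighth) = 12; thirty-second = 1; a full quarter-note triplet (3 notes) (three triplet quarters span one half) = 16; thirty-second = 1; dotted quarter rest = 12.
Adding: 16 + 4 + 1 + 1 + 1 + 12 + 12 + 1 + 16 + 1 + 12 = 77.
77 ÷ 20 = 3 complete bars with 17 left over.

3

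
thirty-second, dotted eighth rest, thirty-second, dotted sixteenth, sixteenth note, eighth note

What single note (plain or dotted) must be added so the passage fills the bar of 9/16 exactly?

The bar of 9/16 = 18 thirty-second notes.
Working in thirty-second notes: thirty-second = 1; dotted eighth rest = 6; thirty-second = 1; dotted sixteenth = 3; sixteenth note = 2; eighth note = 4.
Adding: 1 + 6 + 1 + 3 + 2 + 4 = 17.
Remaining: 18 − 17 = 1 thirty-second note, which is a thirty-second note.

thirty-second note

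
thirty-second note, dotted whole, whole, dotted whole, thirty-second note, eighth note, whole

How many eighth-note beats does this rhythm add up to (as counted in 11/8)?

41.5

One eighth-note beat = 4 thirty-second notes.
Convert each value to thirty-second notes: thirty-second note = 1; dotted whole = 48; whole = 32; dotted whole = 48; thirty-second note = 1; eighth note = 4; whole = 32.
Sum: 1 + 48 + 32 + 48 + 1 + 4 + 32 = 166.
166 ÷ 4 = 41.5 beats.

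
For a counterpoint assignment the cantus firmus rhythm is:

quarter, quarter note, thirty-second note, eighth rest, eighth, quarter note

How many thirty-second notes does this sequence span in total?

Express everything in thirty-second notes: quarter = 8; quarter note = 8; thirty-second note = 1; eighth rest = 4; eighth = 4; quarter note = 8.
Sum: 8 + 8 + 1 + 4 + 4 + 8 = 33 thirty-second notes.

33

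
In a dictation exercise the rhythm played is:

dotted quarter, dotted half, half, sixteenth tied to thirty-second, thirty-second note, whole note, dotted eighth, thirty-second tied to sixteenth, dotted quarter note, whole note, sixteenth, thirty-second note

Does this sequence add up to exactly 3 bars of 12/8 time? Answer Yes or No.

Yes

One bar of 12/8 = 48 thirty-second notes, so 3 bars = 144.
In thirty-second notes: dotted quarter = 12; dotted half = 24; half = 16; sixteenth tied to thirty-second (sixteenth + thirty-second) = 3; thirty-second note = 1; whole note = 32; dotted eighth = 6; thirty-second tied to sixteenth (thirty-second + sixteenth) = 3; dotted quarter note = 12; whole note = 32; sixteenth = 2; thirty-second note = 1.
Altogether 12 + 24 + 16 + 3 + 1 + 32 + 6 + 3 + 12 + 32 + 2 + 1 = 144.
144 equals 144, so the answer is Yes.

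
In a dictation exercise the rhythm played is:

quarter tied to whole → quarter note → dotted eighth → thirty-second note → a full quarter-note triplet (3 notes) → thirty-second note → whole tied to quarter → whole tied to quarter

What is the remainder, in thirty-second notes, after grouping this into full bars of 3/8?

8

One bar of 3/8 = 12 thirty-second notes.
Working in thirty-second notes: quarter tied to whole (quarter + whole) = 40; quarter note = 8; dotted eighth = 6; thirty-second note = 1; a full quarter-note triplet (3 notes) (three triplet quarters span one half) = 16; thirty-second note = 1; whole tied to quarter (whole + quarter) = 40; whole tied to quarter (whole + quarter) = 40.
Sum: 40 + 8 + 6 + 1 + 16 + 1 + 40 + 40 = 152.
152 ÷ 12 = 12 complete bars with 8 thirty-second notes remaining.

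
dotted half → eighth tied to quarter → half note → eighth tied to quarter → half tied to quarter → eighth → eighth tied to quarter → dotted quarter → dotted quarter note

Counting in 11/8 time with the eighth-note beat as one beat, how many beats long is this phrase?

32

One eighth-note beat = 2 sixteenth notes.
Each duration in sixteenth notes: dotted half = 12; eighth tied to quarter (eighth + quarter) = 6; half note = 8; eighth tied to quarter (eighth + quarter) = 6; half tied to quarter (half + quarter) = 12; eighth = 2; eighth tied to quarter (eighth + quarter) = 6; dotted quarter = 6; dotted quarter note = 6.
Altogether 12 + 6 + 8 + 6 + 12 + 2 + 6 + 6 + 6 = 64.
64 ÷ 2 = 32 beats.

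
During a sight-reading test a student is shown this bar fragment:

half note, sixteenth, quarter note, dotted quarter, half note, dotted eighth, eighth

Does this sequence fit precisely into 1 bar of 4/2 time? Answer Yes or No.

One bar of 4/2 = 32 sixteenth notes.
In sixteenth notes: half note = 8; sixteenth = 1; quarter note = 4; dotted quarter = 6; half note = 8; dotted eighth = 3; eighth = 2.
Altogether 8 + 1 + 4 + 6 + 8 + 3 + 2 = 32.
32 equals 32, so the answer is Yes.

Yes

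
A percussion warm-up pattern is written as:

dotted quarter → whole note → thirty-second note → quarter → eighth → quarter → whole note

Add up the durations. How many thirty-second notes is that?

Each duration in thirty-second notes: dotted quarter = 12; whole note = 32; thirty-second note = 1; quarter = 8; eighth = 4; quarter = 8; whole note = 32.
Sum: 12 + 32 + 1 + 8 + 4 + 8 + 32 = 97 thirty-second notes.

97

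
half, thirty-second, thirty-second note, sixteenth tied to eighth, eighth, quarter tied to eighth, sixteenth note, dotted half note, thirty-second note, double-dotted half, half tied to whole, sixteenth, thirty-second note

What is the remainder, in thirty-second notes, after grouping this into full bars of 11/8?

One bar of 11/8 = 44 thirty-second notes.
Convert each value to thirty-second notes: half = 16; thirty-second = 1; thirty-second note = 1; sixteenth tied to eighth (sixteenth + eighth) = 6; eighth = 4; quarter tied to eighth (quarter + eighth) = 12; sixteenth note = 2; dotted half note = 24; thirty-second note = 1; double-dotted half = 28; half tied to whole (half + whole) = 48; sixteenth = 2; thirty-second note = 1.
Total: 16 + 1 + 1 + 6 + 4 + 12 + 2 + 24 + 1 + 28 + 48 + 2 + 1 = 146.
146 ÷ 44 = 3 complete bars with 14 thirty-second notes remaining.

14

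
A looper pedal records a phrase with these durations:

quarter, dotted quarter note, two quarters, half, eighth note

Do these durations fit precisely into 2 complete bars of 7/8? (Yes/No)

Yes

One bar of 7/8 = 7 eighth notes, so 2 bars = 14.
In eighth notes: quarter = 2; dotted quarter note = 3; quarter = 2; quarter = 2; half = 4; eighth note = 1.
Sum: 2 + 3 + 2 + 2 + 4 + 1 = 14.
14 equals 14, so the answer is Yes.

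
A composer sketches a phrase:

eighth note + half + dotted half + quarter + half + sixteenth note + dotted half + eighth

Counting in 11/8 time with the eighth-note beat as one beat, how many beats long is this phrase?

24.5

One eighth-note beat = 2 sixteenth notes.
Each duration in sixteenth notes: eighth note = 2; half = 8; dotted half = 12; quarter = 4; half = 8; sixteenth note = 1; dotted half = 12; eighth = 2.
Adding: 2 + 8 + 12 + 4 + 8 + 1 + 12 + 2 = 49.
49 ÷ 2 = 24.5 beats.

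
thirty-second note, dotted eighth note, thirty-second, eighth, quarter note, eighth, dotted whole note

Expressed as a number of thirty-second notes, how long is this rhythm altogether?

In thirty-second notes: thirty-second note = 1; dotted eighth note = 6; thirty-second = 1; eighth = 4; quarter note = 8; eighth = 4; dotted whole note = 48.
Altogether 1 + 6 + 1 + 4 + 8 + 4 + 48 = 72 thirty-second notes.

72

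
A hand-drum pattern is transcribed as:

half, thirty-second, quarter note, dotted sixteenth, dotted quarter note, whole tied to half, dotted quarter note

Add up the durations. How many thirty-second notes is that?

100

Convert each value to thirty-second notes: half = 16; thirty-second = 1; quarter note = 8; dotted sixteenth = 3; dotted quarter note = 12; whole tied to half (whole + half) = 48; dotted quarter note = 12.
Sum: 16 + 1 + 8 + 3 + 12 + 48 + 12 = 100 thirty-second notes.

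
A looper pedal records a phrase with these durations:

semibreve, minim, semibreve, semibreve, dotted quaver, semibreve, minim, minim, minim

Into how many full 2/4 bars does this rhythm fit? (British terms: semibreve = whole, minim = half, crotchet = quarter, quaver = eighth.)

12

One bar of 2/4 = 8 sixteenth notes.
Each duration in sixteenth notes: semibreve = 16; minim = 8; semibreve = 16; semibreve = 16; dotted quaver = 3; semibreve = 16; minim = 8; minim = 8; minim = 8.
Sum: 16 + 8 + 16 + 16 + 3 + 16 + 8 + 8 + 8 = 99.
99 ÷ 8 = 12 complete bars with 3 left over.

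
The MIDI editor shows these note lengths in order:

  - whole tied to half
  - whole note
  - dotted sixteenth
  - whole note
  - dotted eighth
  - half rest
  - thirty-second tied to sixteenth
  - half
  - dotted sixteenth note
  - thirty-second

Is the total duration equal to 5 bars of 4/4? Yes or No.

Yes

One bar of 4/4 = 32 thirty-second notes, so 5 bars = 160.
In thirty-second notes: whole tied to half (whole + half) = 48; whole note = 32; dotted sixteenth = 3; whole note = 32; dotted eighth = 6; half rest = 16; thirty-second tied to sixteenth (thirty-second + sixteenth) = 3; half = 16; dotted sixteenth note = 3; thirty-second = 1.
Sum: 48 + 32 + 3 + 32 + 6 + 16 + 3 + 16 + 3 + 1 = 160.
160 equals 160, so the answer is Yes.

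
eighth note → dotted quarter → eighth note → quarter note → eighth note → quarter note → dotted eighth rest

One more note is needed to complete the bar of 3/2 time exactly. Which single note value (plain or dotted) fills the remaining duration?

sixteenth note

The bar of 3/2 = 24 sixteenth notes.
In sixteenth notes: eighth note = 2; dotted quarter = 6; eighth note = 2; quarter note = 4; eighth note = 2; quarter note = 4; dotted eighth rest = 3.
Adding: 2 + 6 + 2 + 4 + 2 + 4 + 3 = 23.
Remaining: 24 − 23 = 1 sixteenth note, which is a sixteenth note.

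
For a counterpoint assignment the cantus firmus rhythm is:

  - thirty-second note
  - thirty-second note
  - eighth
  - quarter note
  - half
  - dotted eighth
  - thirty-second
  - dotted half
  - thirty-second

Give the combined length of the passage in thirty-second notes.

Working in thirty-second notes: thirty-second note = 1; thirty-second note = 1; eighth = 4; quarter note = 8; half = 16; dotted eighth = 6; thirty-second = 1; dotted half = 24; thirty-second = 1.
Altogether 1 + 1 + 4 + 8 + 16 + 6 + 1 + 24 + 1 = 62 thirty-second notes.

62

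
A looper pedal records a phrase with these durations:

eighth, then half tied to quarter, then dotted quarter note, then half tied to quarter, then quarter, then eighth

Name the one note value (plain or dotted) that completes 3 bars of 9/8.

3 bars of 9/8 = 27 eighth notes.
Working in eighth notes: eighth = 1; half tied to quarter (half + quarter) = 6; dotted quarter note = 3; half tied to quarter (half + quarter) = 6; quarter = 2; eighth = 1.
Sum: 1 + 6 + 3 + 6 + 2 + 1 = 19.
Remaining: 27 − 19 = 8 eighth notes, which is a whole note.

whole note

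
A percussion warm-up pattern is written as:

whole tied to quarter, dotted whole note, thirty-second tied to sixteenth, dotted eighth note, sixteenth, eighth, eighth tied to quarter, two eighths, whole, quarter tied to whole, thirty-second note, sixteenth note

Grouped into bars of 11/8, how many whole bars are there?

One bar of 11/8 = 44 thirty-second notes.
In thirty-second notes: whole tied to quarter (whole + quarter) = 40; dotted whole note = 48; thirty-second tied to sixteenth (thirty-second + sixteenth) = 3; dotted eighth note = 6; sixteenth = 2; eighth = 4; eighth tied to quarter (eighth + quarter) = 12; eighth = 4; eighth = 4; whole = 32; quarter tied to whole (quarter + whole) = 40; thirty-second note = 1; sixteenth note = 2.
Total: 40 + 48 + 3 + 6 + 2 + 4 + 12 + 4 + 4 + 32 + 40 + 1 + 2 = 198.
198 ÷ 44 = 4 complete bars with 22 left over.

4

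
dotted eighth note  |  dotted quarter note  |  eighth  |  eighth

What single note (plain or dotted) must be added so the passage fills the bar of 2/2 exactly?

The bar of 2/2 = 16 sixteenth notes.
Convert each value to sixteenth notes: dotted eighth note = 3; dotted quarter note = 6; eighth = 2; eighth = 2.
Altogether 3 + 6 + 2 + 2 = 13.
Remaining: 16 − 13 = 3 sixteenth notes, which is a dotted eighth note.

dotted eighth note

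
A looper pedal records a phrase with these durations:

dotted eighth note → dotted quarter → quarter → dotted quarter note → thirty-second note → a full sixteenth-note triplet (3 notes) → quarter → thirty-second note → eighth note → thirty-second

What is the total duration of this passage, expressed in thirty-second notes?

57

Convert each value to thirty-second notes: dotted eighth note = 6; dotted quarter = 12; quarter = 8; dotted quarter note = 12; thirty-second note = 1; a full sixteenth-note triplet (3 notes) (three triplet sixteenths span one eighth) = 4; quarter = 8; thirty-second note = 1; eighth note = 4; thirty-second = 1.
Adding: 6 + 12 + 8 + 12 + 1 + 4 + 8 + 1 + 4 + 1 = 57 thirty-second notes.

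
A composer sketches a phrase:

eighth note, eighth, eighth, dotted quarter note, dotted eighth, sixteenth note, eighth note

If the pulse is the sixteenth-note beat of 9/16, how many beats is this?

18

One sixteenth-note beat = 2 thirty-second notes.
Express everything in thirty-second notes: eighth note = 4; eighth = 4; eighth = 4; dotted quarter note = 12; dotted eighth = 6; sixteenth note = 2; eighth note = 4.
Sum: 4 + 4 + 4 + 12 + 6 + 2 + 4 = 36.
36 ÷ 2 = 18 beats.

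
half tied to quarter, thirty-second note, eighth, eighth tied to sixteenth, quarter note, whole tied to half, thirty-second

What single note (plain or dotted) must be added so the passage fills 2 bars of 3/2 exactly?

eighth note

2 bars of 3/2 = 96 thirty-second notes.
Each duration in thirty-second notes: half tied to quarter (half + quarter) = 24; thirty-second note = 1; eighth = 4; eighth tied to sixteenth (eighth + sixteenth) = 6; quarter note = 8; whole tied to half (whole + half) = 48; thirty-second = 1.
Total: 24 + 1 + 4 + 6 + 8 + 48 + 1 = 92.
Remaining: 96 − 92 = 4 thirty-second notes, which is a eighth note.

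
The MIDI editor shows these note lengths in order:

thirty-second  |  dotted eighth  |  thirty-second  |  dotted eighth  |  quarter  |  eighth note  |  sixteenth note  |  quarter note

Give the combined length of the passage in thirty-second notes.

36

Express everything in thirty-second notes: thirty-second = 1; dotted eighth = 6; thirty-second = 1; dotted eighth = 6; quarter = 8; eighth note = 4; sixteenth note = 2; quarter note = 8.
Altogether 1 + 6 + 1 + 6 + 8 + 4 + 2 + 8 = 36 thirty-second notes.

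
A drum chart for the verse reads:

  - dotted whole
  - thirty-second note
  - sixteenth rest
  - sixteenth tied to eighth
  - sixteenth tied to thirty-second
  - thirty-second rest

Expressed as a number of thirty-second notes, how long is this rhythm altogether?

Working in thirty-second notes: dotted whole = 48; thirty-second note = 1; sixteenth rest = 2; sixteenth tied to eighth (sixteenth + eighth) = 6; sixteenth tied to thirty-second (sixteenth + thirty-second) = 3; thirty-second rest = 1.
Total: 48 + 1 + 2 + 6 + 3 + 1 = 61 thirty-second notes.

61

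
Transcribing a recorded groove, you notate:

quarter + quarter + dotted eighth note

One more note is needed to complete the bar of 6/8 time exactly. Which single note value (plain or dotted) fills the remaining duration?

sixteenth note

The bar of 6/8 = 12 sixteenth notes.
Working in sixteenth notes: quarter = 4; quarter = 4; dotted eighth note = 3.
Adding: 4 + 4 + 3 = 11.
Remaining: 12 − 11 = 1 sixteenth note, which is a sixteenth note.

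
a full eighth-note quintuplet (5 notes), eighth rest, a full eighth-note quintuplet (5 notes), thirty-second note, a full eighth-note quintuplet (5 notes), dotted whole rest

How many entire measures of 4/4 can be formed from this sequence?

One bar of 4/4 = 32 thirty-second notes.
Convert each value to thirty-second notes: a full eighth-note quintuplet (5 notes) (five quintuplet eighths span one half) = 16; eighth rest = 4; a full eighth-note quintuplet (5 notes) (five quintuplet eighths span one half) = 16; thirty-second note = 1; a full eighth-note quintuplet (5 notes) (five quintuplet eighths span one half) = 16; dotted whole rest = 48.
Adding: 16 + 4 + 16 + 1 + 16 + 48 = 101.
101 ÷ 32 = 3 complete bars with 5 left over.

3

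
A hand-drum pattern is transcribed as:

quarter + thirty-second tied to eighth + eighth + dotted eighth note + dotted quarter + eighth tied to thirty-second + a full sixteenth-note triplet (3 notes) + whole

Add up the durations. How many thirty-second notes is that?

76

Convert each value to thirty-second notes: quarter = 8; thirty-second tied to eighth (thirty-second + eighth) = 5; eighth = 4; dotted eighth note = 6; dotted quarter = 12; eighth tied to thirty-second (eighth + thirty-second) = 5; a full sixteenth-note triplet (3 notes) (three triplet sixteenths span one eighth) = 4; whole = 32.
Total: 8 + 5 + 4 + 6 + 12 + 5 + 4 + 32 = 76 thirty-second notes.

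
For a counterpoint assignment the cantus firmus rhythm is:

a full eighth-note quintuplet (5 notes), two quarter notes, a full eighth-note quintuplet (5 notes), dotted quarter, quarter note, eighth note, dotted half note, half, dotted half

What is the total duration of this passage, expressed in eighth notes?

34

Convert each value to eighth notes: a full eighth-note quintuplet (5 notes) (five quintuplet eighths span one half) = 4; quarter note = 2; quarter note = 2; a full eighth-note quintuplet (5 notes) (five quintuplet eighths span one half) = 4; dotted quarter = 3; quarter note = 2; eighth note = 1; dotted half note = 6; half = 4; dotted half = 6.
Sum: 4 + 2 + 2 + 4 + 3 + 2 + 1 + 6 + 4 + 6 = 34 eighth notes.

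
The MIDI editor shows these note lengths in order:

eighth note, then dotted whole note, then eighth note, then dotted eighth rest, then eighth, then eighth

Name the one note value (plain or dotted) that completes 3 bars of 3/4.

3 bars of 3/4 = 36 sixteenth notes.
In sixteenth notes: eighth note = 2; dotted whole note = 24; eighth note = 2; dotted eighth rest = 3; eighth = 2; eighth = 2.
Sum: 2 + 24 + 2 + 3 + 2 + 2 = 35.
Remaining: 36 − 35 = 1 sixteenth note, which is a sixteenth note.

sixteenth note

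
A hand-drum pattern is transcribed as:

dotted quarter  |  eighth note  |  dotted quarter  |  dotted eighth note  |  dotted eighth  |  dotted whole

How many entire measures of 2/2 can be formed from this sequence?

One bar of 2/2 = 16 sixteenth notes.
Express everything in sixteenth notes: dotted quarter = 6; eighth note = 2; dotted quarter = 6; dotted eighth note = 3; dotted eighth = 3; dotted whole = 24.
Altogether 6 + 2 + 6 + 3 + 3 + 24 = 44.
44 ÷ 16 = 2 complete bars with 12 left over.

2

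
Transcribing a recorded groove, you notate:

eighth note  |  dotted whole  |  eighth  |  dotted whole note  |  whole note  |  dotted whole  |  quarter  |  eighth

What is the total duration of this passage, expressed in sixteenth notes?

Working in sixteenth notes: eighth note = 2; dotted whole = 24; eighth = 2; dotted whole note = 24; whole note = 16; dotted whole = 24; quarter = 4; eighth = 2.
Altogether 2 + 24 + 2 + 24 + 16 + 24 + 4 + 2 = 98 sixteenth notes.

98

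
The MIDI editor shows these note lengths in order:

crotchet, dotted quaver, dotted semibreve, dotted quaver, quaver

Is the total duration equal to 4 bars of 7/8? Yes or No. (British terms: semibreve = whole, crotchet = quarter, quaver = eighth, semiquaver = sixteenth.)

No

One bar of 7/8 = 14 sixteenth notes, so 4 bars = 56.
Express everything in sixteenth notes: crotchet = 4; dotted quaver = 3; dotted semibreve = 24; dotted quaver = 3; quaver = 2.
Sum: 4 + 3 + 24 + 3 + 2 = 36.
36 falls short of 56, so the answer is No.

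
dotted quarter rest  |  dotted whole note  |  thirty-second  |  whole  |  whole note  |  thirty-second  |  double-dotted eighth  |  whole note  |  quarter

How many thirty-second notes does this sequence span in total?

Express everything in thirty-second notes: dotted quarter rest = 12; dotted whole note = 48; thirty-second = 1; whole = 32; whole note = 32; thirty-second = 1; double-dotted eighth = 7; whole note = 32; quarter = 8.
Sum: 12 + 48 + 1 + 32 + 32 + 1 + 7 + 32 + 8 = 173 thirty-second notes.

173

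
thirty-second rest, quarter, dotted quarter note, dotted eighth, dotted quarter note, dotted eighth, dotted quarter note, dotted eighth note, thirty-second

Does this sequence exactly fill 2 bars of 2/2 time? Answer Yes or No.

Yes

One bar of 2/2 = 32 thirty-second notes, so 2 bars = 64.
Working in thirty-second notes: thirty-second rest = 1; quarter = 8; dotted quarter note = 12; dotted eighth = 6; dotted quarter note = 12; dotted eighth = 6; dotted quarter note = 12; dotted eighth note = 6; thirty-second = 1.
Total: 1 + 8 + 12 + 6 + 12 + 6 + 12 + 6 + 1 = 64.
64 equals 64, so the answer is Yes.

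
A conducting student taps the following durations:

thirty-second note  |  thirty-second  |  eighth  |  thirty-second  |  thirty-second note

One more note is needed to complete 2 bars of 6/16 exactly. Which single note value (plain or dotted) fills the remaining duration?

2 bars of 6/16 = 24 thirty-second notes.
Each duration in thirty-second notes: thirty-second note = 1; thirty-second = 1; eighth = 4; thirty-second = 1; thirty-second note = 1.
Sum: 1 + 1 + 4 + 1 + 1 = 8.
Remaining: 24 − 8 = 16 thirty-second notes, which is a half note.

half note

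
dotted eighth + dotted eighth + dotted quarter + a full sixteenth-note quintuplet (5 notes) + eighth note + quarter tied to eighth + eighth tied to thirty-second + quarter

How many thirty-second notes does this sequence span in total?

61

In thirty-second notes: dotted eighth = 6; dotted eighth = 6; dotted quarter = 12; a full sixteenth-note quintuplet (5 notes) (five quintuplet sixteenths span one quarter) = 8; eighth note = 4; quarter tied to eighth (quarter + eighth) = 12; eighth tied to thirty-second (eighth + thirty-second) = 5; quarter = 8.
Sum: 6 + 6 + 12 + 8 + 4 + 12 + 5 + 8 = 61 thirty-second notes.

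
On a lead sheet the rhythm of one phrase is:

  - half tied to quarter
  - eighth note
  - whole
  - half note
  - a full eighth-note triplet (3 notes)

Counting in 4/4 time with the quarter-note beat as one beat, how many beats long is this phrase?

One quarter-note beat = 2 eighth notes.
In eighth notes: half tied to quarter (half + quarter) = 6; eighth note = 1; whole = 8; half note = 4; a full eighth-note triplet (3 notes) (three triplet eighths span one quarter) = 2.
Sum: 6 + 1 + 8 + 4 + 2 = 21.
21 ÷ 2 = 10.5 beats.

10.5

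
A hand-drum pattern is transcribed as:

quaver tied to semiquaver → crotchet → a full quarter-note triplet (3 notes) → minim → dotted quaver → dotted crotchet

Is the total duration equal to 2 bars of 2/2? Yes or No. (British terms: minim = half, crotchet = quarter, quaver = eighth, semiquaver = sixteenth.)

Yes

One bar of 2/2 = 16 sixteenth notes, so 2 bars = 32.
Express everything in sixteenth notes: quaver tied to semiquaver (quaver + semiquaver) = 3; crotchet = 4; a full quarter-note triplet (3 notes) (three triplet quarters span one half) = 8; minim = 8; dotted quaver = 3; dotted crotchet = 6.
Adding: 3 + 4 + 8 + 8 + 3 + 6 = 32.
32 equals 32, so the answer is Yes.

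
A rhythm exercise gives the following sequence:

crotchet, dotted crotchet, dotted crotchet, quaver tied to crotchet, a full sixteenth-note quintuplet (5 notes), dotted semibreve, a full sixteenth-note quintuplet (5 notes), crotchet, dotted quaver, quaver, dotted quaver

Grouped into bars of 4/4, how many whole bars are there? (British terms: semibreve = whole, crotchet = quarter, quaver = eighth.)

One bar of 4/4 = 16 sixteenth notes.
Convert each value to sixteenth notes: crotchet = 4; dotted crotchet = 6; dotted crotchet = 6; quaver tied to crotchet (quaver + crotchet) = 6; a full sixteenth-note quintuplet (5 notes) (five quintuplet sixteenths span one quarter) = 4; dotted semibreve = 24; a full sixteenth-note quintuplet (5 notes) (five quintuplet sixteenths span one quarter) = 4; crotchet = 4; dotted quaver = 3; quaver = 2; dotted quaver = 3.
Sum: 4 + 6 + 6 + 6 + 4 + 24 + 4 + 4 + 3 + 2 + 3 = 66.
66 ÷ 16 = 4 complete bars with 2 left over.

4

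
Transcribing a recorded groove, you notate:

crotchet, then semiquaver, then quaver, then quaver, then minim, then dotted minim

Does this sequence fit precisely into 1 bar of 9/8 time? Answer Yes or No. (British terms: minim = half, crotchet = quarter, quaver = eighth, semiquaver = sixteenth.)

One bar of 9/8 = 18 sixteenth notes.
Express everything in sixteenth notes: crotchet = 4; semiquaver = 1; quaver = 2; quaver = 2; minim = 8; dotted minim = 12.
Altogether 4 + 1 + 2 + 2 + 8 + 12 = 29.
29 exceeds 18, so the answer is No.

No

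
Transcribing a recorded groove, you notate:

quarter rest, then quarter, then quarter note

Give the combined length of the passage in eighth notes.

6

In eighth notes: quarter rest = 2; quarter = 2; quarter note = 2.
Altogether 2 + 2 + 2 = 6 eighth notes.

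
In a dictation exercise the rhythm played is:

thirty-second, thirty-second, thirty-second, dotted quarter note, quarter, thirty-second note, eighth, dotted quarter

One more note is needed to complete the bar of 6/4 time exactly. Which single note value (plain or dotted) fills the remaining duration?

The bar of 6/4 = 48 thirty-second notes.
Working in thirty-second notes: thirty-second = 1; thirty-second = 1; thirty-second = 1; dotted quarter note = 12; quarter = 8; thirty-second note = 1; eighth = 4; dotted quarter = 12.
Altogether 1 + 1 + 1 + 12 + 8 + 1 + 4 + 12 = 40.
Remaining: 48 − 40 = 8 thirty-second notes, which is a quarter note.

quarter note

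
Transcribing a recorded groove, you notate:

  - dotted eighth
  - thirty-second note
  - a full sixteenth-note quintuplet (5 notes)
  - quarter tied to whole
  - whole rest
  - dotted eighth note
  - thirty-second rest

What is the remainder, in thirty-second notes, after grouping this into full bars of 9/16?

One bar of 9/16 = 18 thirty-second notes.
Each duration in thirty-second notes: dotted eighth = 6; thirty-second note = 1; a full sixteenth-note quintuplet (5 notes) (five quintuplet sixteenths span one quarter) = 8; quarter tied to whole (quarter + whole) = 40; whole rest = 32; dotted eighth note = 6; thirty-second rest = 1.
Adding: 6 + 1 + 8 + 40 + 32 + 6 + 1 = 94.
94 ÷ 18 = 5 complete bars with 4 thirty-second notes remaining.

4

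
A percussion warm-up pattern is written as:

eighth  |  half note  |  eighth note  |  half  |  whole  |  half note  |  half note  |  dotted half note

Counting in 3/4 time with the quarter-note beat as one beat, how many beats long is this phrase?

One quarter-note beat = 2 eighth notes.
Convert each value to eighth notes: eighth = 1; half note = 4; eighth note = 1; half = 4; whole = 8; half note = 4; half note = 4; dotted half note = 6.
Altogether 1 + 4 + 1 + 4 + 8 + 4 + 4 + 6 = 32.
32 ÷ 2 = 16 beats.

16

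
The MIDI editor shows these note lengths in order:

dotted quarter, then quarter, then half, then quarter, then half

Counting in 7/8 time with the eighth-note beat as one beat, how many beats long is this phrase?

15

One eighth-note beat = 2 sixteenth notes.
Express everything in sixteenth notes: dotted quarter = 6; quarter = 4; half = 8; quarter = 4; half = 8.
Adding: 6 + 4 + 8 + 4 + 8 = 30.
30 ÷ 2 = 15 beats.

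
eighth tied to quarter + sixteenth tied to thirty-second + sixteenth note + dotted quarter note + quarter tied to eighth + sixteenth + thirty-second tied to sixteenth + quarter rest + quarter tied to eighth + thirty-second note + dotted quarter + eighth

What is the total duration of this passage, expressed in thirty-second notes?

83

Each duration in thirty-second notes: eighth tied to quarter (eighth + quarter) = 12; sixteenth tied to thirty-second (sixteenth + thirty-second) = 3; sixteenth note = 2; dotted quarter note = 12; quarter tied to eighth (quarter + eighth) = 12; sixteenth = 2; thirty-second tied to sixteenth (thirty-second + sixteenth) = 3; quarter rest = 8; quarter tied to eighth (quarter + eighth) = 12; thirty-second note = 1; dotted quarter = 12; eighth = 4.
Sum: 12 + 3 + 2 + 12 + 12 + 2 + 3 + 8 + 12 + 1 + 12 + 4 = 83 thirty-second notes.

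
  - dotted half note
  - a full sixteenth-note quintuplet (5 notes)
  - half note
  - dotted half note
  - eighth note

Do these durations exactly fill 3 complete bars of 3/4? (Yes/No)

No

One bar of 3/4 = 6 eighth notes, so 3 bars = 18.
Convert each value to eighth notes: dotted half note = 6; a full sixteenth-note quintuplet (5 notes) (five quintuplet sixteenths span one quarter) = 2; half note = 4; dotted half note = 6; eighth note = 1.
Adding: 6 + 2 + 4 + 6 + 1 = 19.
19 exceeds 18, so the answer is No.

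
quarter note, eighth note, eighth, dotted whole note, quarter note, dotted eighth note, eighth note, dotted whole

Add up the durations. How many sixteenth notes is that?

65

Working in sixteenth notes: quarter note = 4; eighth note = 2; eighth = 2; dotted whole note = 24; quarter note = 4; dotted eighth note = 3; eighth note = 2; dotted whole = 24.
Altogether 4 + 2 + 2 + 24 + 4 + 3 + 2 + 24 = 65 sixteenth notes.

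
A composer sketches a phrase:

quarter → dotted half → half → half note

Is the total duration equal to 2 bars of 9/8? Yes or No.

One bar of 9/8 = 9 eighth notes, so 2 bars = 18.
Working in eighth notes: quarter = 2; dotted half = 6; half = 4; half note = 4.
Total: 2 + 6 + 4 + 4 = 16.
16 falls short of 18, so the answer is No.

No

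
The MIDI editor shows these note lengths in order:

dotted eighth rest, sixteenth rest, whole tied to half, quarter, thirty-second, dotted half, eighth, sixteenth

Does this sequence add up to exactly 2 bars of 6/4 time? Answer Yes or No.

No

One bar of 6/4 = 48 thirty-second notes, so 2 bars = 96.
In thirty-second notes: dotted eighth rest = 6; sixteenth rest = 2; whole tied to half (whole + half) = 48; quarter = 8; thirty-second = 1; dotted half = 24; eighth = 4; sixteenth = 2.
Adding: 6 + 2 + 48 + 8 + 1 + 24 + 4 + 2 = 95.
95 falls short of 96, so the answer is No.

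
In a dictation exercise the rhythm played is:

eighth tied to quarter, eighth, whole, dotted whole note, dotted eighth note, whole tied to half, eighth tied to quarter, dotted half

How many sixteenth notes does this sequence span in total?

93

In sixteenth notes: eighth tied to quarter (eighth + quarter) = 6; eighth = 2; whole = 16; dotted whole note = 24; dotted eighth note = 3; whole tied to half (whole + half) = 24; eighth tied to quarter (eighth + quarter) = 6; dotted half = 12.
Adding: 6 + 2 + 16 + 24 + 3 + 24 + 6 + 12 = 93 sixteenth notes.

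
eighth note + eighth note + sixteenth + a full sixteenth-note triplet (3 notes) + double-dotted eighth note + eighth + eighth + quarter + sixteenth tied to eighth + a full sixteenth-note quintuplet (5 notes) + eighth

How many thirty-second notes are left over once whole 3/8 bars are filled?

One bar of 3/8 = 12 thirty-second notes.
Working in thirty-second notes: eighth note = 4; eighth note = 4; sixteenth = 2; a full sixteenth-note triplet (3 notes) (three triplet sixteenths span one eighth) = 4; double-dotted eighth note = 7; eighth = 4; eighth = 4; quarter = 8; sixteenth tied to eighth (sixteenth + eighth) = 6; a full sixteenth-note quintuplet (5 notes) (five quintuplet sixteenths span one quarter) = 8; eighth = 4.
Total: 4 + 4 + 2 + 4 + 7 + 4 + 4 + 8 + 6 + 8 + 4 = 55.
55 ÷ 12 = 4 complete bars with 7 thirty-second notes remaining.

7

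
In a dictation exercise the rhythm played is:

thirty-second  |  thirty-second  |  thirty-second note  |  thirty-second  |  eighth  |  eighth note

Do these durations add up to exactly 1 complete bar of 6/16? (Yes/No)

One bar of 6/16 = 12 thirty-second notes.
Express everything in thirty-second notes: thirty-second = 1; thirty-second = 1; thirty-second note = 1; thirty-second = 1; eighth = 4; eighth note = 4.
Total: 1 + 1 + 1 + 1 + 4 + 4 = 12.
12 equals 12, so the answer is Yes.

Yes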